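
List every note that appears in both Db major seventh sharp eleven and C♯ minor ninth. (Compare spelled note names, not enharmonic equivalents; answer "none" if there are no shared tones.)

Db major seventh sharp eleven = D-flat, F, A-flat, C, G.
C♯ minor ninth = C-sharp, E, G-sharp, B, D-sharp.
Shared: none.

none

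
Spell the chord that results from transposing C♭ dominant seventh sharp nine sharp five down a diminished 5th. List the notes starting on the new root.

C-flat down a diminished 5th → F. New chord: F dominant seventh sharp nine sharp five.
Root: F
Major 3rd (3rd): A
Augmented 5th (5th): C-sharp
Minor 7th (7th): E-flat
Augmented 9th (9th): G-sharp

F – A – C-sharp – E-flat – G-sharp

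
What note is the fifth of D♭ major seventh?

D♭ major seventh is built on D♭; its 5th is a perfect 5th above the root.
A fifth above D uses the letter A, and the perfect 5th above D♭ is A♭.

A♭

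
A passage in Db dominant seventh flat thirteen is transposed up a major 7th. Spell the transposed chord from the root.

C  E  G  Bb  Ab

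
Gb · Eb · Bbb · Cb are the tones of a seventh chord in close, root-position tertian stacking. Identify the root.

Cb

Arranged so that each adjacent pair is a third by letter name: Cb – Eb – Gb – Bbb.
The bottom of that stack, Cb, is the root (this is Cb dominant seventh).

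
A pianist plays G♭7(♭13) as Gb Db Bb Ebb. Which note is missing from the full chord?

G♭7(♭13) = Gb, Bb, Db, Fb, Ebb. The voicing lacks the 7th (minor 7th), Fb.

Fb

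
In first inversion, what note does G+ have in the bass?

G+ in root position is G–B–D♯.
First inversion places the third in the bass, which is B.

B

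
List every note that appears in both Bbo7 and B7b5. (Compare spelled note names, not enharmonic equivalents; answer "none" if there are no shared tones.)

Bbo7: B♭ D♭ F♭ A𝄫
B7b5: B D♯ F A
Common to both → none.

none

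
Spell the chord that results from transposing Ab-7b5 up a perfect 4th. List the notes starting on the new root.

Transposed root: A♭ → D♭ (perfect 4th up). So we spell D♭ half-diminished seventh:
- root: D♭
- minor 3rd: F♭
- diminished 5th: A𝄫
- minor 7th: C♭

D♭, F♭, A𝄫, C♭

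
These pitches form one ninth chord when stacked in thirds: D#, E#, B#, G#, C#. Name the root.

C#

Stacking in thirds gives C# – E# – G# – B# – D#, so C# is the root — C# major ninth.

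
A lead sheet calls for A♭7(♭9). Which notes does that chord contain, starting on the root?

Ab C Eb Gb Bbb

Root Ab, quality dominant seventh flat nine:
- root: Ab
- major 3rd: C
- perfect 5th: Eb
- minor 7th: Gb
- minor 9th: Bbb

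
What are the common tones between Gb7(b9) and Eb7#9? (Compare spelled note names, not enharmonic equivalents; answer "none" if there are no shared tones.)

Bb, Db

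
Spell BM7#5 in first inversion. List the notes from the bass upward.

D#, F##, A#, B

BM7#5 = B–D#–F##–A#; first inversion → third (D#) lowest.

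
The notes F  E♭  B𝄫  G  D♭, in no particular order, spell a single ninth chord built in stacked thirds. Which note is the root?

E♭

Stacking in thirds gives E♭ – G – B𝄫 – D♭ – F, so E♭ is the root — E♭ dominant ninth flat five.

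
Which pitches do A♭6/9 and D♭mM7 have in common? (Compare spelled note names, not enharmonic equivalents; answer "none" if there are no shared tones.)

A♭6/9: Ab C Eb F Bb
D♭mM7: Db Fb Ab C
Common to both → Ab, C.

Ab – C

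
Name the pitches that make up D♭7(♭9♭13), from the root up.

Db, F, Ab, Cb, Ebb, Bbb

D♭7(♭9♭13) is a dominant seventh flat nine flat thirteen built on Db.
root → Db
3rd (major 3rd) → F
5th (perfect 5th) → Ab
7th (minor 7th) → Cb
9th (minor 9th) → Ebb
13th (minor 13th) → Bbb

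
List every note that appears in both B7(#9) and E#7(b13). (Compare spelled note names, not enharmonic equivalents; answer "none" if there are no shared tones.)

D#

B7(#9) = B, D#, F#, A, C##.
E#7(b13) = E#, G##, B#, D#, C#.
Shared: D#.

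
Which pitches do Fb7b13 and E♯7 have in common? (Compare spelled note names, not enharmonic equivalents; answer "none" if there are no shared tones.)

none

Fb7b13: F♭ A♭ C♭ E𝄫 D𝄫
E♯7: E♯ G𝄪 B♯ D♯
Common to both → none.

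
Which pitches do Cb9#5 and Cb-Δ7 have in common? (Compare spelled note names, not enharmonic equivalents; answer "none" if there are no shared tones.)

Cb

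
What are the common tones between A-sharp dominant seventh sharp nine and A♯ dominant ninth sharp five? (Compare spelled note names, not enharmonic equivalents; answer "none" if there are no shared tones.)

A-sharp, C-double-sharp, G-sharp

A-sharp dominant seventh sharp nine = A-sharp, C-double-sharp, E-sharp, G-sharp, B-double-sharp.
A♯ dominant ninth sharp five = A-sharp, C-double-sharp, E-double-sharp, G-sharp, B-sharp.
Shared: A-sharp, C-double-sharp, G-sharp.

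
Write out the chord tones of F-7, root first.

F A♭ C E♭

F-7: minor seventh on F.
F — root
A♭ — minor 3rd
C — perfect 5th
E♭ — minor 7th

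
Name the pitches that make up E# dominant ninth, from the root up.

E#  G##  B#  D#  F##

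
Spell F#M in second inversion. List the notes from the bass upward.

C# F# A#

F#M = F#–A#–C#; second inversion → fifth (C#) lowest.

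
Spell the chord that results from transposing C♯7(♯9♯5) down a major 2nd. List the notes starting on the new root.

B  D#  F##  A  C##

A major 2nd down from C# is B, so the new chord is B dominant seventh sharp nine sharp five.
Root: B
Major 3rd (3rd): D#
Augmented 5th (5th): F##
Minor 7th (7th): A
Augmented 9th (9th): C##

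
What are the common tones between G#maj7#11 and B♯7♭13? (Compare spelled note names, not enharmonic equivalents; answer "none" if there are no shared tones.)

G#maj7#11: G# B# D# F## C##
B♯7♭13: B# D## F## A# G#
Common to both → G#, B#, F##.

G#, B#, F##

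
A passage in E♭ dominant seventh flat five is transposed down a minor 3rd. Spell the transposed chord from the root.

C E Gb Bb

Transposed root: Eb → C (minor 3rd down). So we spell C dominant seventh flat five:
C — root
E — major 3rd
Gb — diminished 5th
Bb — minor 7th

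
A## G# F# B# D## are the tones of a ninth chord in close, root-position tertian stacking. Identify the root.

G#

Stacking in thirds gives G# – B# – D## – F# – A##, so G# is the root — G# dominant seventh sharp nine sharp five.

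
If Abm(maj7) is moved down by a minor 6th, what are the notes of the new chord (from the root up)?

C, Eb, G, B

Transposed root: Ab → C (minor 6th down). So we spell C minor-major seventh:
Root: C
Minor 3rd (3rd): Eb
Perfect 5th (5th): G
Major 7th (7th): B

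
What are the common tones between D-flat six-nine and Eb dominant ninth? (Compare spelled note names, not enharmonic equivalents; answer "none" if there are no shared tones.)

D-flat six-nine = D-flat, F, A-flat, B-flat, E-flat.
Eb dominant ninth = E-flat, G, B-flat, D-flat, F.
Shared: D-flat, F, B-flat, E-flat.

D-flat F B-flat E-flat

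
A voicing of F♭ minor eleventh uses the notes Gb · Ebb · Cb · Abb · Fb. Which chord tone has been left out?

Bbb

The full F♭ minor eleventh chord is Fb, Abb, Cb, Ebb, Gb, Bbb.
Comparing with the voicing, the perfect 11th (11th) — Bbb — is absent.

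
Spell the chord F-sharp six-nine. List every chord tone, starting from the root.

F-sharp, A-sharp, C-sharp, D-sharp, G-sharp

F-sharp six-nine: six-nine on F-sharp.
Root: F-sharp
Major 3rd (3rd): A-sharp
Perfect 5th (5th): C-sharp
Major 6th (6th): D-sharp
Major 9th (9th): G-sharp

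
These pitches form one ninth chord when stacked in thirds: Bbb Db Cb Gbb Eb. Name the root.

Stacking in thirds gives Cb – Eb – Gbb – Bbb – Db, so Cb is the root — Cb dominant ninth flat five.

Cb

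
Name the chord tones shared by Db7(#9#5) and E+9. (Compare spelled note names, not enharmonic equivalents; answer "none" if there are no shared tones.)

E

Db7(#9#5) = Db, F, A, Cb, E.
E+9 = E, G#, B#, D, F#.
Shared: E.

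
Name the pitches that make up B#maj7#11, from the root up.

B#maj7#11: major seventh sharp eleven on B#.
B# — root
D## — major 3rd
F## — perfect 5th
A## — major 7th
E## — augmented 11th

B#, D##, F##, A##, E##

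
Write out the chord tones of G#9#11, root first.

G#9#11 is a dominant ninth sharp eleven built on G#.
Root: G#
Major 3rd (3rd): B#
Perfect 5th (5th): D#
Minor 7th (7th): F#
Major 9th (9th): A#
Augmented 11th (11th): C##

G#, B#, D#, F#, A#, C##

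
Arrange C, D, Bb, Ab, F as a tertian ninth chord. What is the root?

Bb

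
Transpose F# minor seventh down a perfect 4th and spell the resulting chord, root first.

Transposed root: F-sharp → C-sharp (perfect 4th down). So we spell C-sharp minor seventh:
root → C-sharp
3rd (minor 3rd) → E
5th (perfect 5th) → G-sharp
7th (minor 7th) → B

C-sharp – E – G-sharp – B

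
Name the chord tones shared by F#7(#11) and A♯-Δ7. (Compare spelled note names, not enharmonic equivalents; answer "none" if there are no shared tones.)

A# – C#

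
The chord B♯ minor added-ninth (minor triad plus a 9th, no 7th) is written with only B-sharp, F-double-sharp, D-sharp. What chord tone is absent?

C-double-sharp

The full B♯ minor added-ninth chord is B-sharp, D-sharp, F-double-sharp, C-double-sharp.
Comparing with the voicing, the major 9th (9th) — C-double-sharp — is absent.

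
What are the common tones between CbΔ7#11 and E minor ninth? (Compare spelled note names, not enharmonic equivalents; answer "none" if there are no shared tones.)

none

CbΔ7#11: Cb Eb Gb Bb F
E minor ninth: E G B D F#
Common to both → none.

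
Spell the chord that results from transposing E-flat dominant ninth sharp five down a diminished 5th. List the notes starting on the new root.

A diminished 5th down from Eb is A, so the new chord is A dominant ninth sharp five.
root → A
3rd (major 3rd) → C#
5th (augmented 5th) → E#
7th (minor 7th) → G
9th (major 9th) → B

A, C#, E#, G, B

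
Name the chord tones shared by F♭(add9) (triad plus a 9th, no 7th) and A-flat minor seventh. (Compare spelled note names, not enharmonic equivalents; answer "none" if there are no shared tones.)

F♭(add9) = Fb, Ab, Cb, Gb.
A-flat minor seventh = Ab, Cb, Eb, Gb.
Shared: Ab, Cb, Gb.

Ab  Cb  Gb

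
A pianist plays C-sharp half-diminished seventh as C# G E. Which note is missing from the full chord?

B

C-sharp half-diminished seventh = C#, E, G, B. The voicing lacks the 7th (minor 7th), B.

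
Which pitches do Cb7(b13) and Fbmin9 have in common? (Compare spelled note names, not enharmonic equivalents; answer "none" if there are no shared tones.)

Cb7(b13) = Cb, Eb, Gb, Bbb, Abb.
Fbmin9 = Fb, Abb, Cb, Ebb, Gb.
Shared: Cb, Gb, Abb.

Cb  Gb  Abb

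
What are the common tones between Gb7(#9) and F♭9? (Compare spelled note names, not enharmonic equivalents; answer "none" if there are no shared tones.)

Gb, Fb

Gb7(#9) = Gb, Bb, Db, Fb, A.
F♭9 = Fb, Ab, Cb, Ebb, Gb.
Shared: Gb, Fb.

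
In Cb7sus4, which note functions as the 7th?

Bbb

Cb7sus4 is built on Cb; its 7th is a minor 7th above the root.
A seventh above C uses the letter B, and the minor 7th above Cb is Bbb.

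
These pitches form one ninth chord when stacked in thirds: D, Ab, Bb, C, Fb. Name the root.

Bb

Stacking in thirds gives Bb – D – Fb – Ab – C, so Bb is the root — Bb dominant ninth flat five.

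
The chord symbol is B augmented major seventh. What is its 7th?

Root of B augmented major seventh = B. The 7th is a major 7th: B up a major 7th → A-sharp.

A-sharp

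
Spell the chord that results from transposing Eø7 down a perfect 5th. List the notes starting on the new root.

A, C, Eb, G

A perfect 5th down from E is A, so the new chord is A half-diminished seventh.
root → A
3rd (minor 3rd) → C
5th (diminished 5th) → Eb
7th (minor 7th) → G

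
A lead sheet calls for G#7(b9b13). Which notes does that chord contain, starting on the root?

G# B# D# F# A E

G#7(b9b13): dominant seventh flat nine flat thirteen on G#.
- root: G#
- major 3rd: B#
- perfect 5th: D#
- minor 7th: F#
- minor 9th: A
- minor 13th: E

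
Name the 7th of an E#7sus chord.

E#7sus is built on E#; its 7th is a minor 7th above the root.
A seventh above E uses the letter D, and the minor 7th above E# is D#.

D#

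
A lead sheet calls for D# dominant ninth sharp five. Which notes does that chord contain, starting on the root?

D# dominant ninth sharp five is a dominant ninth sharp five built on D-sharp.
Root: D-sharp
Major 3rd (3rd): F-double-sharp
Augmented 5th (5th): A-double-sharp
Minor 7th (7th): C-sharp
Major 9th (9th): E-sharp

D-sharp F-double-sharp A-double-sharp C-sharp E-sharp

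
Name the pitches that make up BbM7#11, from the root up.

B♭ – D – F – A – E

Root B♭, quality major seventh sharp eleven:
Root: B♭
Major 3rd (3rd): D
Perfect 5th (5th): F
Major 7th (7th): A
Augmented 11th (11th): E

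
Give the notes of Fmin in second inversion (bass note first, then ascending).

C, F, Ab

In root position, Fmin is F–Ab–C.
Second inversion puts the fifth (C) in the bass.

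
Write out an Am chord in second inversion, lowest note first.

In root position, Am is A–C–E.
Second inversion puts the fifth (E) in the bass.

E, A, C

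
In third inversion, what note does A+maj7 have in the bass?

G#

A+maj7 = A–C#–E#–G#. Third inversion → seventh in the bass = G#.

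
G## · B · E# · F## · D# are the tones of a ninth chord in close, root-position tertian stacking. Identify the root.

E#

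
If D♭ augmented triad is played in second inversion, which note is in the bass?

D♭ augmented triad = D♭–F–A. Second inversion → fifth in the bass = A.

A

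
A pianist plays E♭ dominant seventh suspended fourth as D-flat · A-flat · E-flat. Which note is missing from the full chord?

E♭ dominant seventh suspended fourth = E-flat, A-flat, B-flat, D-flat. The voicing lacks the 5th (perfect 5th), B-flat.

B-flat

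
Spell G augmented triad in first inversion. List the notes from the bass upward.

B, D#, G

In root position, G augmented triad is G–B–D#.
First inversion puts the third (B) in the bass.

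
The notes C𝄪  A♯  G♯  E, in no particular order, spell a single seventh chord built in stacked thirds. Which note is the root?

Stacking in thirds gives A♯ – C𝄪 – E – G♯, so A♯ is the root — A♯ dominant seventh flat five.

A♯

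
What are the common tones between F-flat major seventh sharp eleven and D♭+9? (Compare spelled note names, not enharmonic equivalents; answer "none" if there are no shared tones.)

C♭  E♭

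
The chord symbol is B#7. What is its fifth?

B#7 is built on B#; its 5th is a perfect 5th above the root.
A fifth above B uses the letter F, and the perfect 5th above B# is F##.

F##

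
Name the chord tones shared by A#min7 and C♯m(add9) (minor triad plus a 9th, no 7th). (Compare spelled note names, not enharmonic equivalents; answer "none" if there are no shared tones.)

C#, G#

A#min7 = A#, C#, E#, G#.
C♯m(add9) = C#, E, G#, D#.
Shared: C#, G#.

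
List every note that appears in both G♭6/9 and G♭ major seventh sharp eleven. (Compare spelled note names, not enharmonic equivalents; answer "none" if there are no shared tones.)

G♭ B♭ D♭

G♭6/9: G♭ B♭ D♭ E♭ A♭
G♭ major seventh sharp eleven: G♭ B♭ D♭ F C
Common to both → G♭, B♭, D♭.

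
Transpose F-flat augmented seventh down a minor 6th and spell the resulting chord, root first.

A minor 6th down from F-flat is A-flat, so the new chord is A-flat augmented seventh.
A-flat — root
C — major 3rd
E — augmented 5th
G-flat — minor 7th

A-flat, C, E, G-flat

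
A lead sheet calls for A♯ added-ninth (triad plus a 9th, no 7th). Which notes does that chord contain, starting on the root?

A#  C##  E#  B#

A♯ added-ninth: added-ninth on A#.
Root: A#
Major 3rd (3rd): C##
Perfect 5th (5th): E#
Major 9th (9th): B#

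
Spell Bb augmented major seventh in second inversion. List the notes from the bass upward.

Bb augmented major seventh = Bb–D–F#–A; second inversion → fifth (F#) lowest.

F#, A, Bb, D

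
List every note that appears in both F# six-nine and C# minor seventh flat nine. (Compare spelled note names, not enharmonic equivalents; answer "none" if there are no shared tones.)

F# six-nine: F-sharp A-sharp C-sharp D-sharp G-sharp
C# minor seventh flat nine: C-sharp E G-sharp B D
Common to both → C-sharp, G-sharp.

C-sharp – G-sharp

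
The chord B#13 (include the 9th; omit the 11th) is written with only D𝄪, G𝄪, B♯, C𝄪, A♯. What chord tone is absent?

F𝄪

The full B#13 chord is B♯, D𝄪, F𝄪, A♯, C𝄪, G𝄪.
Comparing with the voicing, the perfect 5th (5th) — F𝄪 — is absent.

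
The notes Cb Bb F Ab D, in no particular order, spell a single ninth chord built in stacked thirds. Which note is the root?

Bb

Stacking in thirds gives Bb – D – F – Ab – Cb, so Bb is the root — Bb dominant seventh flat nine.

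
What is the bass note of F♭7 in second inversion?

F♭7 = F♭–A♭–C♭–E𝄫. Second inversion → fifth in the bass = C♭.

C♭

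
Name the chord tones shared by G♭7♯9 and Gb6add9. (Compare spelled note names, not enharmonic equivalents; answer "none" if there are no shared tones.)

Gb Bb Db

G♭7♯9 = Gb, Bb, Db, Fb, A.
Gb6add9 = Gb, Bb, Db, Eb, Ab.
Shared: Gb, Bb, Db.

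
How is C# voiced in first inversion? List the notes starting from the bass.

E#, G#, C#

C# = C#–E#–G#; first inversion → third (E#) lowest.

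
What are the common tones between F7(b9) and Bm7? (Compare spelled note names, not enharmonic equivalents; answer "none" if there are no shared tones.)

A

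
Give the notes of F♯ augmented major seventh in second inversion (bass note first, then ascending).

C𝄪  E♯  F♯  A♯

F♯ augmented major seventh = F♯–A♯–C𝄪–E♯; second inversion → fifth (C𝄪) lowest.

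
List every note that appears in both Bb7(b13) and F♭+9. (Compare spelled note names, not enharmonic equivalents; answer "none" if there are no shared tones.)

Ab Gb

Bb7(b13): Bb D F Ab Gb
F♭+9: Fb Ab C Ebb Gb
Common to both → Ab, Gb.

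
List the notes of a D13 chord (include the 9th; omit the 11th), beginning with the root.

D, F#, A, C, E, B

D13: dominant thirteenth on D.
root → D
3rd (major 3rd) → F#
5th (perfect 5th) → A
7th (minor 7th) → C
9th (major 9th) → E
13th (major 13th) → B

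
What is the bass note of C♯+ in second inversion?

G##

C♯+ = C#–E#–G##. Second inversion → fifth in the bass = G##.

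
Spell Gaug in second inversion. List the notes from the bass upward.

D# G B

In root position, Gaug is G–B–D#.
Second inversion puts the fifth (D#) in the bass.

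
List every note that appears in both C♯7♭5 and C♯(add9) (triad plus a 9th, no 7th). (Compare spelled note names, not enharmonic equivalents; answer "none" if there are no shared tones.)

C# – E#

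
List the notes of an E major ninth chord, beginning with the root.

E  G-sharp  B  D-sharp  F-sharp

E major ninth is a major ninth built on E.
E — root
G-sharp — major 3rd
B — perfect 5th
D-sharp — major 7th
F-sharp — major 9th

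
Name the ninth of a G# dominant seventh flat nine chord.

G# dominant seventh flat nine is built on G-sharp; its 9th is a minor 9th above the root.
A second above G uses the letter A, and the minor 9th above G-sharp is A.

A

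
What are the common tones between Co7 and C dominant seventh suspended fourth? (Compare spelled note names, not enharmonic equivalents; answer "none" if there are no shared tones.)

Co7 = C, Eb, Gb, Bbb.
C dominant seventh suspended fourth = C, F, G, Bb.
Shared: C.

C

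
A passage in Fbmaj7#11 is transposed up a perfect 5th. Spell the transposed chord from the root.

Cb, Eb, Gb, Bb, F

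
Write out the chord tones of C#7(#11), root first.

C#, E#, G#, B, F##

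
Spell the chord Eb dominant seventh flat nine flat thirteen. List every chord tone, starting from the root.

Eb dominant seventh flat nine flat thirteen is a dominant seventh flat nine flat thirteen built on E-flat.
Root: E-flat
Major 3rd (3rd): G
Perfect 5th (5th): B-flat
Minor 7th (7th): D-flat
Minor 9th (9th): F-flat
Minor 13th (13th): C-flat

E-flat, G, B-flat, D-flat, F-flat, C-flat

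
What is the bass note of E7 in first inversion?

G#

E7 in root position is E–G#–B–D.
First inversion places the third in the bass, which is G#.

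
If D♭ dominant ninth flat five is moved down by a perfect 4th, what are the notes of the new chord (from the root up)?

Transposed root: Db → Ab (perfect 4th down). So we spell Ab dominant ninth flat five:
Ab — root
C — major 3rd
Ebb — diminished 5th
Gb — minor 7th
Bb — major 9th

Ab C Ebb Gb Bb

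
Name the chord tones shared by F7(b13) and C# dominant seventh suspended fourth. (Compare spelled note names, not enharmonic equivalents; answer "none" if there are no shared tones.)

F7(b13): F A C Eb Db
C# dominant seventh suspended fourth: C# F# G# B
Common to both → none.

none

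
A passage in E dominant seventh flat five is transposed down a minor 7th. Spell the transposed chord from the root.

Transposed root: E → F-sharp (minor 7th down). So we spell F-sharp dominant seventh flat five:
- root: F-sharp
- major 3rd: A-sharp
- diminished 5th: C
- minor 7th: E

F-sharp – A-sharp – C – E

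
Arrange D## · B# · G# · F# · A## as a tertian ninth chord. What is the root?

G#

Stacking in thirds gives G# – B# – D## – F# – A##, so G# is the root — G# dominant seventh sharp nine sharp five.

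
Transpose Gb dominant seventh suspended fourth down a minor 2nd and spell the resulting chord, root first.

A minor 2nd down from G-flat is F, so the new chord is F dominant seventh suspended fourth.
root → F
4th (perfect 4th) → B-flat
5th (perfect 5th) → C
7th (minor 7th) → E-flat

F B-flat C E-flat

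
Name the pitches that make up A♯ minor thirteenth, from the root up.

A♯ minor thirteenth: minor thirteenth on A#.
Root: A#
Minor 3rd (3rd): C#
Perfect 5th (5th): E#
Minor 7th (7th): G#
Major 9th (9th): B#
Perfect 11th (11th): D#
Major 13th (13th): F##

A# C# E# G# B# D# F##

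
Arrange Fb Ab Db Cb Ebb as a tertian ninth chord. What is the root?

Db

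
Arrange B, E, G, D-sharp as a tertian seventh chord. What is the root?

Arranged so that each adjacent pair is a third by letter name: E – G – B – D-sharp.
The bottom of that stack, E, is the root (this is E minor-major seventh).

E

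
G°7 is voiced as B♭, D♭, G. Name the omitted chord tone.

F♭

The full G°7 chord is G, B♭, D♭, F♭.
Comparing with the voicing, the diminished 7th (7th) — F♭ — is absent.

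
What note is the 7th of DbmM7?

DbmM7 is built on Db; its 7th is a major 7th above the root.
A seventh above D uses the letter C, and the major 7th above Db is C.

C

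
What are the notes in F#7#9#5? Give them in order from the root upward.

F# A# C## E G##

F#7#9#5: dominant seventh sharp nine sharp five on F#.
Root: F#
Major 3rd (3rd): A#
Augmented 5th (5th): C##
Minor 7th (7th): E
Augmented 9th (9th): G##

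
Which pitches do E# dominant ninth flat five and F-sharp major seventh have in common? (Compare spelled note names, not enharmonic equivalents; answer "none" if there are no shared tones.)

E-sharp

E# dominant ninth flat five: E-sharp G-double-sharp B D-sharp F-double-sharp
F-sharp major seventh: F-sharp A-sharp C-sharp E-sharp
Common to both → E-sharp.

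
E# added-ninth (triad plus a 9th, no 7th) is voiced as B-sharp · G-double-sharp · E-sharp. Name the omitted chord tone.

F-double-sharp

The full E# added-ninth chord is E-sharp, G-double-sharp, B-sharp, F-double-sharp.
Comparing with the voicing, the major 9th (9th) — F-double-sharp — is absent.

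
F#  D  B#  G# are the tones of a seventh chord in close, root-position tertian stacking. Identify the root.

G#

Stacking in thirds gives G# – B# – D – F#, so G# is the root — G# dominant seventh flat five.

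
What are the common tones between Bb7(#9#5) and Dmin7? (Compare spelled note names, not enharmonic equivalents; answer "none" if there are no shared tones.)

Bb7(#9#5) = Bb, D, F#, Ab, C#.
Dmin7 = D, F, A, C.
Shared: D.

D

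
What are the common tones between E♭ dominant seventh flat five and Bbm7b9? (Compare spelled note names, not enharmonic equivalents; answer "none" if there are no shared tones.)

Db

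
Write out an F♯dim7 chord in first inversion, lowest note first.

F♯dim7 = F#–A–C–Eb; first inversion → third (A) lowest.

A – C – Eb – F#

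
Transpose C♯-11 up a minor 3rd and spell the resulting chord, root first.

E G B D F# A

A minor 3rd up from C# is E, so the new chord is E minor eleventh.
E — root
G — minor 3rd
B — perfect 5th
D — minor 7th
F# — major 9th
A — perfect 11th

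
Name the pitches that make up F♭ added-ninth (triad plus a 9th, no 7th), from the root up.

F-flat, A-flat, C-flat, G-flat

F♭ added-ninth: added-ninth on F-flat.
F-flat — root
A-flat — major 3rd
C-flat — perfect 5th
G-flat — major 9th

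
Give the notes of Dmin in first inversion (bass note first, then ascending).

F – A – D

Dmin = D–F–A; first inversion → third (F) lowest.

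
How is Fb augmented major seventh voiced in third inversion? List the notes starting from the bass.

Fb augmented major seventh = Fb–Ab–C–Eb; third inversion → seventh (Eb) lowest.

Eb  Fb  Ab  C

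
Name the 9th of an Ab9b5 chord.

Bb

Ab9b5 is built on Ab; its 9th is a major 9th above the root.
A second above A uses the letter B, and the major 9th above Ab is Bb.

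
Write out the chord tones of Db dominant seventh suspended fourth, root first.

Root D-flat, quality dominant seventh suspended fourth:
D-flat — root
G-flat — perfect 4th
A-flat — perfect 5th
C-flat — minor 7th

D-flat G-flat A-flat C-flat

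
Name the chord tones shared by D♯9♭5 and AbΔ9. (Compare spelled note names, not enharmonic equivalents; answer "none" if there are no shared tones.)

D♯9♭5 = D#, F##, A, C#, E#.
AbΔ9 = Ab, C, Eb, G, Bb.
Shared: none.

none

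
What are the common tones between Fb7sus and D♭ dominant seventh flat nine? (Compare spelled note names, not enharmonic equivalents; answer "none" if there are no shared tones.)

Cb, Ebb

Fb7sus = Fb, Bbb, Cb, Ebb.
D♭ dominant seventh flat nine = Db, F, Ab, Cb, Ebb.
Shared: Cb, Ebb.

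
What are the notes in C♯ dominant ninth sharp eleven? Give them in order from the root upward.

C♯ dominant ninth sharp eleven is a dominant ninth sharp eleven built on C-sharp.
- root: C-sharp
- major 3rd: E-sharp
- perfect 5th: G-sharp
- minor 7th: B
- major 9th: D-sharp
- augmented 11th: F-double-sharp

C-sharp, E-sharp, G-sharp, B, D-sharp, F-double-sharp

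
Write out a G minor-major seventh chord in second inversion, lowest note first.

D – F# – G – Bb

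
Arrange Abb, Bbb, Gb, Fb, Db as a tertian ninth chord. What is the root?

Gb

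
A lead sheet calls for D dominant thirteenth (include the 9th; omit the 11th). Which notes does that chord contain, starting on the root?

Root D, quality dominant thirteenth:
D — root
F# — major 3rd
A — perfect 5th
C — minor 7th
E — major 9th
B — major 13th

D F# A C E B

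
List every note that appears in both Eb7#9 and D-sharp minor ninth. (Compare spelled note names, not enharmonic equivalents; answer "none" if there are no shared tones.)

Eb7#9 = Eb, G, Bb, Db, F#.
D-sharp minor ninth = D#, F#, A#, C#, E#.
Shared: F#.

F#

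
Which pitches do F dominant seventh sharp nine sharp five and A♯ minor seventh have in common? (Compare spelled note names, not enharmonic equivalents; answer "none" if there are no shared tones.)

C♯, G♯

F dominant seventh sharp nine sharp five = F, A, C♯, E♭, G♯.
A♯ minor seventh = A♯, C♯, E♯, G♯.
Shared: C♯, G♯.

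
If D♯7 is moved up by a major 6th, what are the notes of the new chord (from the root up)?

D♯ up a major 6th → B♯. New chord: B♯ dominant seventh.
- root: B♯
- major 3rd: D𝄪
- perfect 5th: F𝄪
- minor 7th: A♯

B♯ – D𝄪 – F𝄪 – A♯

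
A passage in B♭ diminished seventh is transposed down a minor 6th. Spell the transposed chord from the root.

D  F  A-flat  C-flat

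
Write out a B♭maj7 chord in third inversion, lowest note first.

B♭maj7 = Bb–D–F–A; third inversion → seventh (A) lowest.

A, Bb, D, F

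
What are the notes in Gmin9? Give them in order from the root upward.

G, Bb, D, F, A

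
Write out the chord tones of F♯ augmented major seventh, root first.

F♯ augmented major seventh: augmented major seventh on F-sharp.
root → F-sharp
3rd (major 3rd) → A-sharp
5th (augmented 5th) → C-double-sharp
7th (major 7th) → E-sharp

F-sharp, A-sharp, C-double-sharp, E-sharp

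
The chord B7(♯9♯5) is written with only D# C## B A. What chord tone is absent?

F##

B7(♯9♯5) = B, D#, F##, A, C##. The voicing lacks the 5th (augmented 5th), F##.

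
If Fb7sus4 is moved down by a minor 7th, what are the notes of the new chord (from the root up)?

Gb  Cb  Db  Fb

A minor 7th down from Fb is Gb, so the new chord is Gb dominant seventh suspended fourth.
Gb — root
Cb — perfect 4th
Db — perfect 5th
Fb — minor 7th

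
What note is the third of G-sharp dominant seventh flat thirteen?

B-sharp

Root of G-sharp dominant seventh flat thirteen = G-sharp. The 3rd is a major 3rd: G-sharp up a major 3rd → B-sharp.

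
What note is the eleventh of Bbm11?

Eb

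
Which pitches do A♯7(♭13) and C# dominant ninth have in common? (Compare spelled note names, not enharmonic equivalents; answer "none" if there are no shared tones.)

E♯  G♯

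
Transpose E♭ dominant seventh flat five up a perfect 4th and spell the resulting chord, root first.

A-flat – C – E-double-flat – G-flat

Transposed root: E-flat → A-flat (perfect 4th up). So we spell A-flat dominant seventh flat five:
root → A-flat
3rd (major 3rd) → C
5th (diminished 5th) → E-double-flat
7th (minor 7th) → G-flat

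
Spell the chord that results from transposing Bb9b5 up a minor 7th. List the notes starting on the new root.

Ab  C  Ebb  Gb  Bb

A minor 7th up from Bb is Ab, so the new chord is Ab dominant ninth flat five.
- root: Ab
- major 3rd: C
- diminished 5th: Ebb
- minor 7th: Gb
- major 9th: Bb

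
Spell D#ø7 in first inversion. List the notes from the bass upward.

F♯, A, C♯, D♯

In root position, D#ø7 is D♯–F♯–A–C♯.
First inversion puts the third (F♯) in the bass.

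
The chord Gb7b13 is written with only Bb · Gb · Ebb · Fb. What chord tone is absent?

Db

Gb7b13 = Gb, Bb, Db, Fb, Ebb. The voicing lacks the 5th (perfect 5th), Db.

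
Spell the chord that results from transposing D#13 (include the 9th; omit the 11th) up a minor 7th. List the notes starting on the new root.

Transposed root: D# → C# (minor 7th up). So we spell C# dominant thirteenth:
- root: C#
- major 3rd: E#
- perfect 5th: G#
- minor 7th: B
- major 9th: D#
- major 13th: A#

C#, E#, G#, B, D#, A#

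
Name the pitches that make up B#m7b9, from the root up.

B#  D#  F##  A#  C#

Root B#, quality minor seventh flat nine:
- root: B#
- minor 3rd: D#
- perfect 5th: F##
- minor 7th: A#
- minor 9th: C#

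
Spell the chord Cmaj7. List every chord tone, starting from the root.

Cmaj7 is a major seventh built on C.
root → C
3rd (major 3rd) → E
5th (perfect 5th) → G
7th (major 7th) → B

C – E – G – B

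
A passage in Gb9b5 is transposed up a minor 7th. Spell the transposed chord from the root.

Fb, Ab, Cbb, Ebb, Gb

Gb up a minor 7th → Fb. New chord: Fb dominant ninth flat five.
Fb — root
Ab — major 3rd
Cbb — diminished 5th
Ebb — minor 7th
Gb — major 9th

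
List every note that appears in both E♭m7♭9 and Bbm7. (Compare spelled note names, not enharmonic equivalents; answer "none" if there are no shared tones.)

E♭m7♭9 = Eb, Gb, Bb, Db, Fb.
Bbm7 = Bb, Db, F, Ab.
Shared: Bb, Db.

Bb, Db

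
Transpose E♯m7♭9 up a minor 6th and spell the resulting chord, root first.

C# – E – G# – B – D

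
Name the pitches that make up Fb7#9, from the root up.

Fb7#9: dominant seventh sharp nine on Fb.
- root: Fb
- major 3rd: Ab
- perfect 5th: Cb
- minor 7th: Ebb
- augmented 9th: G

Fb, Ab, Cb, Ebb, G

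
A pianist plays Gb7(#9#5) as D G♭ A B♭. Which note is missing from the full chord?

The full Gb7(#9#5) chord is G♭, B♭, D, F♭, A.
Comparing with the voicing, the minor 7th (7th) — F♭ — is absent.

F♭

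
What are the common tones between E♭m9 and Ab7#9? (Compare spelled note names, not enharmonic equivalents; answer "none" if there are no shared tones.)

E♭m9: Eb Gb Bb Db F
Ab7#9: Ab C Eb Gb B
Common to both → Eb, Gb.

Eb, Gb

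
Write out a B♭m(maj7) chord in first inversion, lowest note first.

In root position, B♭m(maj7) is Bb–Db–F–A.
First inversion puts the third (Db) in the bass.

Db  F  A  Bb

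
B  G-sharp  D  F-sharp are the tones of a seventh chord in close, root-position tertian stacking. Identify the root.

G-sharp

Stacking in thirds gives G-sharp – B – D – F-sharp, so G-sharp is the root — G-sharp half-diminished seventh.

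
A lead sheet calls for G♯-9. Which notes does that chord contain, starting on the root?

G♯ B D♯ F♯ A♯

Root G♯, quality minor ninth:
G♯ — root
B — minor 3rd
D♯ — perfect 5th
F♯ — minor 7th
A♯ — major 9th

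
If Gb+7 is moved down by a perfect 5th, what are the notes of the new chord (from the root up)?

C♭ E♭ G B𝄫

Transposed root: G♭ → C♭ (perfect 5th down). So we spell C♭ augmented seventh:
C♭ — root
E♭ — major 3rd
G — augmented 5th
B𝄫 — minor 7th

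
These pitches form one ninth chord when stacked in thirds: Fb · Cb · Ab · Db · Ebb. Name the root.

Arranged so that each adjacent pair is a third by letter name: Db – Fb – Ab – Cb – Ebb.
The bottom of that stack, Db, is the root (this is Db minor seventh flat nine).

Db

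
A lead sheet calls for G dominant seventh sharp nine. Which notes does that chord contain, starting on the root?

Root G, quality dominant seventh sharp nine:
G — root
B — major 3rd
D — perfect 5th
F — minor 7th
A♯ — augmented 9th

G – B – D – F – A♯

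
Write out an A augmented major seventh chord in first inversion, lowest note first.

In root position, A augmented major seventh is A–C♯–E♯–G♯.
First inversion puts the third (C♯) in the bass.

C♯, E♯, G♯, A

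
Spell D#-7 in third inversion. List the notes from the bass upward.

In root position, D#-7 is D#–F#–A#–C#.
Third inversion puts the seventh (C#) in the bass.

C#, D#, F#, A#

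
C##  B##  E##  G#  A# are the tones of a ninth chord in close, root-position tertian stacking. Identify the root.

Stacking in thirds gives A# – C## – E## – G# – B##, so A# is the root — A# dominant seventh sharp nine sharp five.

A#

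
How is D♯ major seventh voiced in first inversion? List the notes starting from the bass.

D♯ major seventh = D#–F##–A#–C##; first inversion → third (F##) lowest.

F##, A#, C##, D#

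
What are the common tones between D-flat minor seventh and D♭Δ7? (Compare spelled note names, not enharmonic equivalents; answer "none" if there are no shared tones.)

Db Ab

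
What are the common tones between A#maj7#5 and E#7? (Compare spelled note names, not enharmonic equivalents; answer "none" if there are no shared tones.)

G##

A#maj7#5: A# C## E## G##
E#7: E# G## B# D#
Common to both → G##.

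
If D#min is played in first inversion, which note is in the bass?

D#min in root position is D#–F#–A#.
First inversion places the third in the bass, which is F#.

F#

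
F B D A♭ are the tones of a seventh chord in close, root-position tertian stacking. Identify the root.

B

Arranged so that each adjacent pair is a third by letter name: B – D – F – A♭.
The bottom of that stack, B, is the root (this is B diminished seventh).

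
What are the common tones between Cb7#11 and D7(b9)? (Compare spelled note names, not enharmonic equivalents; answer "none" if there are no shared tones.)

Cb7#11 = Cb, Eb, Gb, Bbb, F.
D7(b9) = D, F#, A, C, Eb.
Shared: Eb.

Eb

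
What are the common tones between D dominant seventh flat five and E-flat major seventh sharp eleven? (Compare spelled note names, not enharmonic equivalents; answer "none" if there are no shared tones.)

D

D dominant seventh flat five = D, F-sharp, A-flat, C.
E-flat major seventh sharp eleven = E-flat, G, B-flat, D, A.
Shared: D.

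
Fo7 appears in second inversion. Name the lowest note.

Cb

Fo7 = F–Ab–Cb–Ebb. Second inversion → fifth in the bass = Cb.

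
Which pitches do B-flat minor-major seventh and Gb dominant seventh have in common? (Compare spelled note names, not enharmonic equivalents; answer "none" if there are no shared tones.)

B-flat D-flat

B-flat minor-major seventh = B-flat, D-flat, F, A.
Gb dominant seventh = G-flat, B-flat, D-flat, F-flat.
Shared: B-flat, D-flat.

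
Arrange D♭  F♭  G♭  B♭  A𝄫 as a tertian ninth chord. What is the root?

Stacking in thirds gives G♭ – B♭ – D♭ – F♭ – A𝄫, so G♭ is the root — G♭ dominant seventh flat nine.

G♭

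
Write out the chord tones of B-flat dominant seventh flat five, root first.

Root B-flat, quality dominant seventh flat five:
B-flat — root
D — major 3rd
F-flat — diminished 5th
A-flat — minor 7th

B-flat, D, F-flat, A-flat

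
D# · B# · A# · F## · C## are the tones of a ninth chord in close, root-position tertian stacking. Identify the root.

B#

Arranged so that each adjacent pair is a third by letter name: B# – D# – F## – A# – C##.
The bottom of that stack, B#, is the root (this is B# minor ninth).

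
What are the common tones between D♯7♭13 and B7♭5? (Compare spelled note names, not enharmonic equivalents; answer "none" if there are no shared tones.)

D♯7♭13 = D♯, F𝄪, A♯, C♯, B.
B7♭5 = B, D♯, F, A.
Shared: D♯, B.

D♯, B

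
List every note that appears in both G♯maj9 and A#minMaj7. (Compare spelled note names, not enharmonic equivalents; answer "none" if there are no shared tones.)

G♯maj9 = G#, B#, D#, F##, A#.
A#minMaj7 = A#, C#, E#, G##.
Shared: A#.

A#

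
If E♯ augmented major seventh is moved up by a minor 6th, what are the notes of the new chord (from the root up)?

C# E# G## B#

A minor 6th up from E# is C#, so the new chord is C# augmented major seventh.
Root: C#
Major 3rd (3rd): E#
Augmented 5th (5th): G##
Major 7th (7th): B#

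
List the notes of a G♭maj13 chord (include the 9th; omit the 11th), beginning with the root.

Gb Bb Db F Ab Eb

G♭maj13: major thirteenth on Gb.
Gb — root
Bb — major 3rd
Db — perfect 5th
F — major 7th
Ab — major 9th
Eb — major 13th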